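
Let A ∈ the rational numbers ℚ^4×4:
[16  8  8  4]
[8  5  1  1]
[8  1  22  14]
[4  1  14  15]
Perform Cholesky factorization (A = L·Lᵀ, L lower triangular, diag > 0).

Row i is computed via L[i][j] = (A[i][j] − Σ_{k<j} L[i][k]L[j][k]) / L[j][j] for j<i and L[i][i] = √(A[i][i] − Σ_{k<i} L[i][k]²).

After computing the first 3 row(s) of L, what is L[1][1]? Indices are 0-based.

L[1][1] = 1

Step 1: L[0][0] = √(16) = 4.
  L[1][0] = (8) / L[0][0] = 2.
Step 2: L[1][1] = √(1) = 1.
  L[2][0] = (8) / L[0][0] = 2.
  L[2][1] = (-3) / L[1][1] = -3.
Step 3: L[2][2] = √(9) = 3.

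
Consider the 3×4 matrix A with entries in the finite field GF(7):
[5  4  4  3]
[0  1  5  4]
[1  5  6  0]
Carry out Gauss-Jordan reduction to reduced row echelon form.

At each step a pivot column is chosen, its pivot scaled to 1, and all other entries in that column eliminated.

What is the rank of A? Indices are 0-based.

rank = 3

pivot(0,0)=5: scale R0 → (1, 5, 5, 2)
  clear (2,0): R2 −= (1)R0 → (0, 0, 1, 5)
pivot(1,1)=1: scale R1 → (0, 1, 5, 4)
  clear (0,1): R0 −= (5)R1 → (1, 0, 1, 3)
pivot(2,2)=1: scale R2 → (0, 0, 1, 5)
  clear (0,2): R0 −= (1)R2 → (1, 0, 0, 5)
  clear (1,2): R1 −= (5)R2 → (0, 1, 0, 0)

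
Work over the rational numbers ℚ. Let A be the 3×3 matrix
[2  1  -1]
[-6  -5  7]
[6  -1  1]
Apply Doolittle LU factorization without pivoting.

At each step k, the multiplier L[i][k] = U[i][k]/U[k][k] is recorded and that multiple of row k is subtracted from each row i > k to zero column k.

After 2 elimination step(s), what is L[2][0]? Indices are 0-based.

k=0: U[0][0]=2
  eliminate (1,0): mult=-3, new row 1: (0, -2, 4); set L[1][0]=-3
  eliminate (2,0): mult=3, new row 2: (0, -4, 4); set L[2][0]=3
k=1: U[1][1]=-2
  eliminate (2,1): mult=2, new row 2: (0, 0, -4); set L[2][1]=2

L[2][0] = 3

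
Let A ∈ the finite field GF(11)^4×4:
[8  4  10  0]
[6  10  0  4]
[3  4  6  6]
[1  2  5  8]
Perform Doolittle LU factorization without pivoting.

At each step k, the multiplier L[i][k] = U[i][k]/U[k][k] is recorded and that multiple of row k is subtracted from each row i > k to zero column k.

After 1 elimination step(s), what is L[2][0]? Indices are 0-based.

L[2][0] = 10

[col 0] pivot 8
  R1 -= 9*R0 → (0, 7, 9, 4)  (L[1][0] := 9)
  R2 -= 10*R0 → (0, 8, 5, 6)  (L[2][0] := 10)
  R3 -= 7*R0 → (0, 7, 1, 8)  (L[3][0] := 7)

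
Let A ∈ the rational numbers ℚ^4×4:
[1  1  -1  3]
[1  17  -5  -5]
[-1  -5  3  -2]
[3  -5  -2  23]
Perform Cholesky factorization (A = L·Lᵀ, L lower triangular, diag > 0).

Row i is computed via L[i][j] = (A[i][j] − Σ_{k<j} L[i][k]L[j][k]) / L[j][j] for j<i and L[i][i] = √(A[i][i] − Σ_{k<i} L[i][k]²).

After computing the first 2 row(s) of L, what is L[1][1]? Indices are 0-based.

L[1][1] = 4

Step 1: L[0][0] = √(1) = 1.
  L[1][0] = (1) / L[0][0] = 1.
Step 2: L[1][1] = √(16) = 4.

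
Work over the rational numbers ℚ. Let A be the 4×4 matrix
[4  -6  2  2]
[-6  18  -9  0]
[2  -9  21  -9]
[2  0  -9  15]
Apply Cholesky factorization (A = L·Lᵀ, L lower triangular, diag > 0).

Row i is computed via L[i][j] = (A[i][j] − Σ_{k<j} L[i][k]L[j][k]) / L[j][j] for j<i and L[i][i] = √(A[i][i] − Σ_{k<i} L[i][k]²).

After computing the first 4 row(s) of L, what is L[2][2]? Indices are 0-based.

L[2][2] = 4

Step 1: L[0][0] = √(4) = 2.
  L[1][0] = (-6) / L[0][0] = -3.
Step 2: L[1][1] = √(9) = 3.
  L[2][0] = (2) / L[0][0] = 1.
  L[2][1] = (-6) / L[1][1] = -2.
Step 3: L[2][2] = √(16) = 4.
  L[3][0] = (2) / L[0][0] = 1.
  L[3][1] = (3) / L[1][1] = 1.
  L[3][2] = (-8) / L[2][2] = -2.
Step 4: L[3][3] = √(9) = 3.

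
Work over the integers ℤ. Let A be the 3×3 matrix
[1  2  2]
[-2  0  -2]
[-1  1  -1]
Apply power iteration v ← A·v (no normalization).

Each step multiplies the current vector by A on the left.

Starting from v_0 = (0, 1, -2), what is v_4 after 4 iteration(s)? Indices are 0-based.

v_0 = (0, 1, -2).
v_1 = A·v_0 = (-2, 4, 3).
v_2 = A·v_1 = (12, -2, 3).
v_3 = A·v_2 = (14, -30, -17).
v_4 = A·v_3 = (-80, 6, -27).

v_4 = (-80, 6, -27)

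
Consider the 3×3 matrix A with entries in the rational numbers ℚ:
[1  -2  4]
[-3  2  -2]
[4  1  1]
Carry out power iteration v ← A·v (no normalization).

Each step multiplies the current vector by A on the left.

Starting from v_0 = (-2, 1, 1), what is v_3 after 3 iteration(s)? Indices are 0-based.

v_0 = (-2, 1, 1).
v_1 = A·v_0 = (0, 6, -6).
v_2 = A·v_1 = (-36, 24, 0).
v_3 = A·v_2 = (-84, 156, -120).

v_3 = (-84, 156, -120)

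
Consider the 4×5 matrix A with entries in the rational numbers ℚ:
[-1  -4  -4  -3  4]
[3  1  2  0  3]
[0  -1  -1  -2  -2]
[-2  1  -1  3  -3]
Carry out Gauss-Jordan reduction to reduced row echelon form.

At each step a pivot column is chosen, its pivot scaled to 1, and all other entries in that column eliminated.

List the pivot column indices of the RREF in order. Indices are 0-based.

[1] R0 /= -1  ⇒  (1, 4, 4, 3, -4)
     R1 -= 3·R0  ⇒  (0, -11, -10, -9, 15)
     R3 -= -2·R0  ⇒  (0, 9, 7, 9, -11)
[2] R1 /= -11  ⇒  (0, 1, 10/11, 9/11, -15/11)
     R0 -= 4·R1  ⇒  (1, 0, 4/11, -3/11, 16/11)
     R2 -= -1·R1  ⇒  (0, 0, -1/11, -13/11, -37/11)
     R3 -= 9·R1  ⇒  (0, 0, -13/11, 18/11, 14/11)
[3] R2 /= -1/11  ⇒  (0, 0, 1, 13, 37)
     R0 -= 4/11·R2  ⇒  (1, 0, 0, -5, -12)
     R1 -= 10/11·R2  ⇒  (0, 1, 0, -11, -35)
     R3 -= -13/11·R2  ⇒  (0, 0, 0, 17, 45)
[4] R3 /= 17  ⇒  (0, 0, 0, 1, 45/17)
     R0 -= -5·R3  ⇒  (1, 0, 0, 0, 21/17)
     R1 -= -11·R3  ⇒  (0, 1, 0, 0, -100/17)
     R2 -= 13·R3  ⇒  (0, 0, 1, 0, 44/17)

pivot columns: 0, 1, 2, 3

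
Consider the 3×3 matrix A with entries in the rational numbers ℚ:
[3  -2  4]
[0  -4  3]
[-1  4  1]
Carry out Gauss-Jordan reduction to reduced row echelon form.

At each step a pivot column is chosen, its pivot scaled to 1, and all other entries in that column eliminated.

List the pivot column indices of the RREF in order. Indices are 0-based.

pivot(0,0)=3: scale R0 → (1, -2/3, 4/3)
  clear (2,0): R2 −= (-1)R0 → (0, 10/3, 7/3)
pivot(1,1)=-4: scale R1 → (0, 1, -3/4)
  clear (0,1): R0 −= (-2/3)R1 → (1, 0, 5/6)
  clear (2,1): R2 −= (10/3)R1 → (0, 0, 29/6)
pivot(2,2)=29/6: scale R2 → (0, 0, 1)
  clear (0,2): R0 −= (5/6)R2 → (1, 0, 0)
  clear (1,2): R1 −= (-3/4)R2 → (0, 1, 0)

pivot columns: 0, 1, 2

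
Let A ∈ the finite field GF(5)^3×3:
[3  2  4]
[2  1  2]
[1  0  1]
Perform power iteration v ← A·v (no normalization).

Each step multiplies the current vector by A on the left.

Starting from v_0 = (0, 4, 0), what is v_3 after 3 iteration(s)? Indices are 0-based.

v_0 = (0, 4, 0).
v_1 = A·v_0 = (3, 4, 0).
v_2 = A·v_1 = (2, 0, 3).
v_3 = A·v_2 = (3, 0, 0).

v_3 = (3, 0, 0)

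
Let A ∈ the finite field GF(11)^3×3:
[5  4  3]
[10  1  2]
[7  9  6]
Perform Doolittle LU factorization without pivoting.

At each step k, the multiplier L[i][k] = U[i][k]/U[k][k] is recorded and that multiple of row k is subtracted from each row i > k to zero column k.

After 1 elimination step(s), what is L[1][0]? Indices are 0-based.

Step 1: pivot at (0,0) is 5.
  row1 ← row1 − (2)·row0  ⇒  L[1][0]=2, U row1=(0, 4, 7)
  row2 ← row2 − (8)·row0  ⇒  L[2][0]=8, U row2=(0, 10, 4)

L[1][0] = 2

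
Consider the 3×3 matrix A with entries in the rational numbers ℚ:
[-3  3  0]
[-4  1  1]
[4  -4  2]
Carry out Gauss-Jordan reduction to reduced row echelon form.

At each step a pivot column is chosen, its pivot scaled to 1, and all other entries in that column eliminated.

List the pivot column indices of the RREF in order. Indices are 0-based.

pivot(0,0)=-3: scale R0 → (1, -1, 0)
  clear (1,0): R1 −= (-4)R0 → (0, -3, 1)
  clear (2,0): R2 −= (4)R0 → (0, 0, 2)
pivot(1,1)=-3: scale R1 → (0, 1, -1/3)
  clear (0,1): R0 −= (-1)R1 → (1, 0, -1/3)
pivot(2,2)=2: scale R2 → (0, 0, 1)
  clear (0,2): R0 −= (-1/3)R2 → (1, 0, 0)
  clear (1,2): R1 −= (-1/3)R2 → (0, 1, 0)

pivot columns: 0, 1, 2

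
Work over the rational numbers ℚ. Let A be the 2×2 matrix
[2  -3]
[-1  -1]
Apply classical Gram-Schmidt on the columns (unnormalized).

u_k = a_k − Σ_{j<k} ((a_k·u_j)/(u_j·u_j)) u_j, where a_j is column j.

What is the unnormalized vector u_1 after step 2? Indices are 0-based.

u_1 = (-1, -2)

Step 1: u_0 = a_0 = (2, -1).
Step 2: u_1 = a_1 − (-1)·u_0 = (-1, -2).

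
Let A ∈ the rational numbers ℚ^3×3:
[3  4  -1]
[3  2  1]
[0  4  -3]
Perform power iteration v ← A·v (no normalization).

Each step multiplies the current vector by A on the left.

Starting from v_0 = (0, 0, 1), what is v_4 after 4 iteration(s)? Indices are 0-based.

v_4 = (72, -72, 233)

v_0 = (0, 0, 1).
v_1 = A·v_0 = (-1, 1, -3).
v_2 = A·v_1 = (4, -4, 13).
v_3 = A·v_2 = (-17, 17, -55).
v_4 = A·v_3 = (72, -72, 233).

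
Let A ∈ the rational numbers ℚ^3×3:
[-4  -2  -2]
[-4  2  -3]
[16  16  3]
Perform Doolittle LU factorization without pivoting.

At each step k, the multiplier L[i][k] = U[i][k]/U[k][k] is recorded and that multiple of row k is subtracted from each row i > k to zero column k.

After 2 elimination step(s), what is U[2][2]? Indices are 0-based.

U[2][2] = -3

[col 0] pivot -4
  R1 -= 1*R0 → (0, 4, -1)  (L[1][0] := 1)
  R2 -= -4*R0 → (0, 8, -5)  (L[2][0] := -4)
[col 1] pivot 4
  R2 -= 2*R1 → (0, 0, -3)  (L[2][1] := 2)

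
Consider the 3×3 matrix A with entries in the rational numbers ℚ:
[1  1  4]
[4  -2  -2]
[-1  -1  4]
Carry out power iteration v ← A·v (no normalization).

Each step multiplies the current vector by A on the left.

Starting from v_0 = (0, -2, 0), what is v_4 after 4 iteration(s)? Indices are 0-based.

v_4 = (218, -148, 54)

v_0 = (0, -2, 0).
v_1 = A·v_0 = (-2, 4, 2).
v_2 = A·v_1 = (10, -20, 6).
v_3 = A·v_2 = (14, 68, 34).
v_4 = A·v_3 = (218, -148, 54).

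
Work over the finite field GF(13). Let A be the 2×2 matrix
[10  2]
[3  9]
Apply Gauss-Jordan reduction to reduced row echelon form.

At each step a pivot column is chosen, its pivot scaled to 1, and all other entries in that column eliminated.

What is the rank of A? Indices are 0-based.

rank = 2

step 1: normalize row 0 (÷10) = (1, 8)
  row 1: subtract 3×row0 = (0, 11)
step 2: normalize row 1 (÷11) = (0, 1)
  row 0: subtract 8×row1 = (1, 0)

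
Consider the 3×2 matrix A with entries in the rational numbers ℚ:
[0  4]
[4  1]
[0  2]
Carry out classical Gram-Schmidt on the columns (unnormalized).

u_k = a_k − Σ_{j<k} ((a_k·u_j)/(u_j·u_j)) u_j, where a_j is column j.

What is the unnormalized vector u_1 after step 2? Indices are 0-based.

u_1 = (4, 0, 2)

Step 1: u_0 = a_0 = (0, 4, 0).
Step 2: u_1 = a_1 − (1/4)·u_0 = (4, 0, 2).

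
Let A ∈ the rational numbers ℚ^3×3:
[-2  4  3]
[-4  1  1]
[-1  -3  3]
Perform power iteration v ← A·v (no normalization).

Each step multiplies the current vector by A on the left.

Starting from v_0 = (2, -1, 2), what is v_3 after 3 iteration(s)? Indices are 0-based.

v_0 = (2, -1, 2).
v_1 = A·v_0 = (-2, -7, 7).
v_2 = A·v_1 = (-3, 8, 44).
v_3 = A·v_2 = (170, 64, 111).

v_3 = (170, 64, 111)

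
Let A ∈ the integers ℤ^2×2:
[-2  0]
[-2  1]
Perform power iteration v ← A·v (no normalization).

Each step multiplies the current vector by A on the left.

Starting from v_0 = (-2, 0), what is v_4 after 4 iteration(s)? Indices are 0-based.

v_0 = (-2, 0).
v_1 = A·v_0 = (4, 4).
v_2 = A·v_1 = (-8, -4).
v_3 = A·v_2 = (16, 12).
v_4 = A·v_3 = (-32, -20).

v_4 = (-32, -20)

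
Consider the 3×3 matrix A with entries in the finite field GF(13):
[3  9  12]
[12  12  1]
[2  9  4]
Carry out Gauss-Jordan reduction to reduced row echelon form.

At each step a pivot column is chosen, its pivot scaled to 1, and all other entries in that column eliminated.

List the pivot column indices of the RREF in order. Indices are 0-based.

pivot(0,0)=3: scale R0 → (1, 3, 4)
  clear (1,0): R1 −= (12)R0 → (0, 2, 5)
  clear (2,0): R2 −= (2)R0 → (0, 3, 9)
pivot(1,1)=2: scale R1 → (0, 1, 9)
  clear (0,1): R0 −= (3)R1 → (1, 0, 3)
  clear (2,1): R2 −= (3)R1 → (0, 0, 8)
pivot(2,2)=8: scale R2 → (0, 0, 1)
  clear (0,2): R0 −= (3)R2 → (1, 0, 0)
  clear (1,2): R1 −= (9)R2 → (0, 1, 0)

pivot columns: 0, 1, 2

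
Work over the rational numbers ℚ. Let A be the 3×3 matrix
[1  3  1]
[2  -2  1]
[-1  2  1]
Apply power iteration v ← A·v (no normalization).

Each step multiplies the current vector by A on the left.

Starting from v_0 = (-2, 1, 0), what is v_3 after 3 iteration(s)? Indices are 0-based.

v_3 = (32, -71, 40)

v_0 = (-2, 1, 0).
v_1 = A·v_0 = (1, -6, 4).
v_2 = A·v_1 = (-13, 18, -9).
v_3 = A·v_2 = (32, -71, 40).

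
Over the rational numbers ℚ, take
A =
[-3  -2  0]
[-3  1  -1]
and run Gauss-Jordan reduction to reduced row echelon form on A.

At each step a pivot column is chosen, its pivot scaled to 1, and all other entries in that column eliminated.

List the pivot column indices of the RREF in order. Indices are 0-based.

pivot columns: 0, 1

[1] R0 /= -3  ⇒  (1, 2/3, 0)
     R1 -= -3·R0  ⇒  (0, 3, -1)
[2] R1 /= 3  ⇒  (0, 1, -1/3)
     R0 -= 2/3·R1  ⇒  (1, 0, 2/9)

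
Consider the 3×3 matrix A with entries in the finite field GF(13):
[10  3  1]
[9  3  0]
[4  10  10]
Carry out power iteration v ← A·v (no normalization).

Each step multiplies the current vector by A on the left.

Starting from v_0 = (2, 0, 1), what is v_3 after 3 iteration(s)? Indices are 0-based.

v_0 = (2, 0, 1).
v_1 = A·v_0 = (8, 5, 5).
v_2 = A·v_1 = (9, 9, 2).
v_3 = A·v_2 = (2, 4, 3).

v_3 = (2, 4, 3)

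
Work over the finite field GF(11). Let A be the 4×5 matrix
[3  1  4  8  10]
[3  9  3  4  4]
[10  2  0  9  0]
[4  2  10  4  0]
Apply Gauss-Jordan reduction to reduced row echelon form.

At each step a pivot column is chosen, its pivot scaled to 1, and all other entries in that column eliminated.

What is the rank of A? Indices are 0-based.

pivot(0,0)=3: scale R0 → (1, 4, 5, 10, 7)
  clear (1,0): R1 −= (3)R0 → (0, 8, 10, 7, 5)
  clear (2,0): R2 −= (10)R0 → (0, 6, 5, 8, 7)
  clear (3,0): R3 −= (4)R0 → (0, 8, 1, 8, 5)
pivot(1,1)=8: scale R1 → (0, 1, 4, 5, 2)
  clear (0,1): R0 −= (4)R1 → (1, 0, 0, 1, 10)
  clear (2,1): R2 −= (6)R1 → (0, 0, 3, 0, 6)
  clear (3,1): R3 −= (8)R1 → (0, 0, 2, 1, 0)
pivot(2,2)=3: scale R2 → (0, 0, 1, 0, 2)
  clear (1,2): R1 −= (4)R2 → (0, 1, 0, 5, 5)
  clear (3,2): R3 −= (2)R2 → (0, 0, 0, 1, 7)
pivot(3,3)=1: scale R3 → (0, 0, 0, 1, 7)
  clear (0,3): R0 −= (1)R3 → (1, 0, 0, 0, 3)
  clear (1,3): R1 −= (5)R3 → (0, 1, 0, 0, 3)

rank = 4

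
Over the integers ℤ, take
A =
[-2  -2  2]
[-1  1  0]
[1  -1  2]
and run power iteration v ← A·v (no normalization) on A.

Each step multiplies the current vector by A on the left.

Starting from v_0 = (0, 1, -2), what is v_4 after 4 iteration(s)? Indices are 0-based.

v_4 = (0, 55, -137)

v_0 = (0, 1, -2).
v_1 = A·v_0 = (-6, 1, -5).
v_2 = A·v_1 = (0, 7, -17).
v_3 = A·v_2 = (-48, 7, -41).
v_4 = A·v_3 = (0, 55, -137).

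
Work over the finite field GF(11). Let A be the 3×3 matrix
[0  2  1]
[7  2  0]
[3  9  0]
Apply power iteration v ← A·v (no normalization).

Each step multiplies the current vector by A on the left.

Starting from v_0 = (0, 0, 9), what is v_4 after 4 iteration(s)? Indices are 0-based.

v_0 = (0, 0, 9).
v_1 = A·v_0 = (9, 0, 0).
v_2 = A·v_1 = (0, 8, 5).
v_3 = A·v_2 = (10, 5, 6).
v_4 = A·v_3 = (5, 3, 9).

v_4 = (5, 3, 9)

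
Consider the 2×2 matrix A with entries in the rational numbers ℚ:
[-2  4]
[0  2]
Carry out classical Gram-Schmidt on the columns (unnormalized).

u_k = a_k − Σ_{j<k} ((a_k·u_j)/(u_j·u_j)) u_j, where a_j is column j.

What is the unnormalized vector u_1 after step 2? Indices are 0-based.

Step 1: u_0 = a_0 = (-2, 0).
Step 2: u_1 = a_1 − (-2)·u_0 = (0, 2).

u_1 = (0, 2)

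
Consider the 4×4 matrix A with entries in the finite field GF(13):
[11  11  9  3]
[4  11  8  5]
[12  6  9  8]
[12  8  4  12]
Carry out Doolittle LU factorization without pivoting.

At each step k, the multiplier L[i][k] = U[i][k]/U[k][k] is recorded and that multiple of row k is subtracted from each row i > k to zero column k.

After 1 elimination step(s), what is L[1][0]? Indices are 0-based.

k=0: U[0][0]=11
  eliminate (1,0): mult=11, new row 1: (0, 7, 0, 11); set L[1][0]=11
  eliminate (2,0): mult=7, new row 2: (0, 7, 11, 0); set L[2][0]=7
  eliminate (3,0): mult=7, new row 3: (0, 9, 6, 4); set L[3][0]=7

L[1][0] = 11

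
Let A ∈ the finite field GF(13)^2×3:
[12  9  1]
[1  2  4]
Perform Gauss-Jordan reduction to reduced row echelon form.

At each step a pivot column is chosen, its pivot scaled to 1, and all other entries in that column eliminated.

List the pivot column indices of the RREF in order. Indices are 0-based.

pivot columns: 0, 1

pivot(0,0)=12: scale R0 → (1, 4, 12)
  clear (1,0): R1 −= (1)R0 → (0, 11, 5)
pivot(1,1)=11: scale R1 → (0, 1, 4)
  clear (0,1): R0 −= (4)R1 → (1, 0, 9)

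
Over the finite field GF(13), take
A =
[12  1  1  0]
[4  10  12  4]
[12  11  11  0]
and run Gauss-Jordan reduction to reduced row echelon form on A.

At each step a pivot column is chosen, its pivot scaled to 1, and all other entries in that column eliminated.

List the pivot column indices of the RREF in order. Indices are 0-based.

pivot columns: 0, 1, 2

pivot(0,0)=12: scale R0 → (1, 12, 12, 0)
  clear (1,0): R1 −= (4)R0 → (0, 1, 3, 4)
  clear (2,0): R2 −= (12)R0 → (0, 10, 10, 0)
pivot(1,1)=1: scale R1 → (0, 1, 3, 4)
  clear (0,1): R0 −= (12)R1 → (1, 0, 2, 4)
  clear (2,1): R2 −= (10)R1 → (0, 0, 6, 12)
pivot(2,2)=6: scale R2 → (0, 0, 1, 2)
  clear (0,2): R0 −= (2)R2 → (1, 0, 0, 0)
  clear (1,2): R1 −= (3)R2 → (0, 1, 0, 11)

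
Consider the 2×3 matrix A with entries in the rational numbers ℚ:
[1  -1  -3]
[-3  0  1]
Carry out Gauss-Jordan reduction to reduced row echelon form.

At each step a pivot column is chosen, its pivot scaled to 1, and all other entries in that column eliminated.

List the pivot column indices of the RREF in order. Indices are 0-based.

step 1: normalize row 0 (÷1) = (1, -1, -3)
  row 1: subtract -3×row0 = (0, -3, -8)
step 2: normalize row 1 (÷-3) = (0, 1, 8/3)
  row 0: subtract -1×row1 = (1, 0, -1/3)

pivot columns: 0, 1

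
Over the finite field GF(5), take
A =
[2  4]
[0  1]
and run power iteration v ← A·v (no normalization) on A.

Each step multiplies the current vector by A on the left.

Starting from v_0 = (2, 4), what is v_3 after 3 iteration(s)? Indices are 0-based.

v_0 = (2, 4).
v_1 = A·v_0 = (0, 4).
v_2 = A·v_1 = (1, 4).
v_3 = A·v_2 = (3, 4).

v_3 = (3, 4)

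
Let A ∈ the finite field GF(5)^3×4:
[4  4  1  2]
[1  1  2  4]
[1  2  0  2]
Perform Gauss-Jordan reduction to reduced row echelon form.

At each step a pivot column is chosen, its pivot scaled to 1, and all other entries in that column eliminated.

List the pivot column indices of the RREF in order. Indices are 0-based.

step 1: normalize row 0 (÷4) = (1, 1, 4, 3)
  row 1: subtract 1×row0 = (0, 0, 3, 1)
  row 2: subtract 1×row0 = (0, 1, 1, 4)
step 2: exchange rows 1,2
step 2: normalize row 1 (÷1) = (0, 1, 1, 4)
  row 0: subtract 1×row1 = (1, 0, 3, 4)
step 3: normalize row 2 (÷3) = (0, 0, 1, 2)
  row 0: subtract 3×row2 = (1, 0, 0, 3)
  row 1: subtract 1×row2 = (0, 1, 0, 2)

pivot columns: 0, 1, 2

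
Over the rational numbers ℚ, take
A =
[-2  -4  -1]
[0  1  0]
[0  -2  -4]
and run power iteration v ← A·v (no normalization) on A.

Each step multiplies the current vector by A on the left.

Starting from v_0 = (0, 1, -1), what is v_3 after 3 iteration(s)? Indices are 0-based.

v_0 = (0, 1, -1).
v_1 = A·v_0 = (-3, 1, 2).
v_2 = A·v_1 = (0, 1, -10).
v_3 = A·v_2 = (6, 1, 38).

v_3 = (6, 1, 38)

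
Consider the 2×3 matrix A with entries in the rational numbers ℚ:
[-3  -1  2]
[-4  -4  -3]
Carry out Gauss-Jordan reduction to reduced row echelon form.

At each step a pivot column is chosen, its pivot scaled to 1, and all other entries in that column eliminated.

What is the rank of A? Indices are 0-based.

rank = 2

[1] R0 /= -3  ⇒  (1, 1/3, -2/3)
     R1 -= -4·R0  ⇒  (0, -8/3, -17/3)
[2] R1 /= -8/3  ⇒  (0, 1, 17/8)
     R0 -= 1/3·R1  ⇒  (1, 0, -11/8)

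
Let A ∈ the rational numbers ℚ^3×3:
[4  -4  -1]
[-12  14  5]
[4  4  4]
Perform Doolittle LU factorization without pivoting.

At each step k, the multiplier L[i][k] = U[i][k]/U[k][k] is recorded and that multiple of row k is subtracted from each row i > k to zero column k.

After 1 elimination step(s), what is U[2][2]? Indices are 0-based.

U[2][2] = 5

Step 1: pivot at (0,0) is 4.
  row1 ← row1 − (-3)·row0  ⇒  L[1][0]=-3, U row1=(0, 2, 2)
  row2 ← row2 − (1)·row0  ⇒  L[2][0]=1, U row2=(0, 8, 5)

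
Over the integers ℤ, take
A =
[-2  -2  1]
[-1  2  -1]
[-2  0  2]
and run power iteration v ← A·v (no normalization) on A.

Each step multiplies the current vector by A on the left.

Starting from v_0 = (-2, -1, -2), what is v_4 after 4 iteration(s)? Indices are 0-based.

v_4 = (-64, 16, -16)

v_0 = (-2, -1, -2).
v_1 = A·v_0 = (4, 2, 0).
v_2 = A·v_1 = (-12, 0, -8).
v_3 = A·v_2 = (16, 20, 8).
v_4 = A·v_3 = (-64, 16, -16).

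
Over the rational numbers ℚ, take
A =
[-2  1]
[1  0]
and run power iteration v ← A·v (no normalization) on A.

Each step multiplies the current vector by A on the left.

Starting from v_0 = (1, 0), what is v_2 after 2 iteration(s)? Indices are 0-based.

v_2 = (5, -2)

v_0 = (1, 0).
v_1 = A·v_0 = (-2, 1).
v_2 = A·v_1 = (5, -2).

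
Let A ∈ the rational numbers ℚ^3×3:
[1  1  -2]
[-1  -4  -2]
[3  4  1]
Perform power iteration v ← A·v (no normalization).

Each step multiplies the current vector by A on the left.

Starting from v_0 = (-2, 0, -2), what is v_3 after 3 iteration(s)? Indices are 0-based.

v_3 = (-30, -28, 54)

v_0 = (-2, 0, -2).
v_1 = A·v_0 = (2, 6, -8).
v_2 = A·v_1 = (24, -10, 22).
v_3 = A·v_2 = (-30, -28, 54).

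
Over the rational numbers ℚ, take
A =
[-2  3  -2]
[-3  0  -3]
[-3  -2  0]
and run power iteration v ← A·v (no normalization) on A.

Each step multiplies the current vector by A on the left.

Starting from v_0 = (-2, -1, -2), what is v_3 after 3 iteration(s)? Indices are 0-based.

v_0 = (-2, -1, -2).
v_1 = A·v_0 = (5, 12, 8).
v_2 = A·v_1 = (10, -39, -39).
v_3 = A·v_2 = (-59, 87, 48).

v_3 = (-59, 87, 48)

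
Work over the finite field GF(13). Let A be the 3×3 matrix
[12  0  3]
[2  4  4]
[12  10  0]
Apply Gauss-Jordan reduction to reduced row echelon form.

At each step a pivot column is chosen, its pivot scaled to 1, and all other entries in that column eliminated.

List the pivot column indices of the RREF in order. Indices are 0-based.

pivot columns: 0, 1, 2

[1] R0 /= 12  ⇒  (1, 0, 10)
     R1 -= 2·R0  ⇒  (0, 4, 10)
     R2 -= 12·R0  ⇒  (0, 10, 10)
[2] R1 /= 4  ⇒  (0, 1, 9)
     R2 -= 10·R1  ⇒  (0, 0, 11)
[3] R2 /= 11  ⇒  (0, 0, 1)
     R0 -= 10·R2  ⇒  (1, 0, 0)
     R1 -= 9·R2  ⇒  (0, 1, 0)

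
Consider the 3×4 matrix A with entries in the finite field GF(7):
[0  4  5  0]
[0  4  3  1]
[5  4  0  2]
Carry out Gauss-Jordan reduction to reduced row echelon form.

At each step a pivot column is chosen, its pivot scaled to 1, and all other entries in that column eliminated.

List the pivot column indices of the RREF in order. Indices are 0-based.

pivot columns: 0, 1, 2

pivot(0,0): swap R0↔R2
pivot(0,0)=5: scale R0 → (1, 5, 0, 6)
pivot(1,1)=4: scale R1 → (0, 1, 6, 2)
  clear (0,1): R0 −= (5)R1 → (1, 0, 5, 3)
  clear (2,1): R2 −= (4)R1 → (0, 0, 2, 6)
pivot(2,2)=2: scale R2 → (0, 0, 1, 3)
  clear (0,2): R0 −= (5)R2 → (1, 0, 0, 2)
  clear (1,2): R1 −= (6)R2 → (0, 1, 0, 5)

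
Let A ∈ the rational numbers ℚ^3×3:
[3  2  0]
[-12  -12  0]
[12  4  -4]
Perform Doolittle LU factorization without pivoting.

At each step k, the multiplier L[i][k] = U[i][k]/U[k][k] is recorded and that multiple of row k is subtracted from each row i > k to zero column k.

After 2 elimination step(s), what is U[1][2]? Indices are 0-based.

U[1][2] = 0

k=0: U[0][0]=3
  eliminate (1,0): mult=-4, new row 1: (0, -4, 0); set L[1][0]=-4
  eliminate (2,0): mult=4, new row 2: (0, -4, -4); set L[2][0]=4
k=1: U[1][1]=-4
  eliminate (2,1): mult=1, new row 2: (0, 0, -4); set L[2][1]=1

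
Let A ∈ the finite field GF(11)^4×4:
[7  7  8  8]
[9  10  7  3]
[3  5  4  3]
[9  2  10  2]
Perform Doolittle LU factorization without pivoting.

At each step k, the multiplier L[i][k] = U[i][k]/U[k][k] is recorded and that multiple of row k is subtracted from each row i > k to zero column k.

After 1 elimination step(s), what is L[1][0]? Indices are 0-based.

L[1][0] = 6

Step 1: pivot at (0,0) is 7.
  row1 ← row1 − (6)·row0  ⇒  L[1][0]=6, U row1=(0, 1, 3, 10)
  row2 ← row2 − (2)·row0  ⇒  L[2][0]=2, U row2=(0, 2, 10, 9)
  row3 ← row3 − (6)·row0  ⇒  L[3][0]=6, U row3=(0, 4, 6, 9)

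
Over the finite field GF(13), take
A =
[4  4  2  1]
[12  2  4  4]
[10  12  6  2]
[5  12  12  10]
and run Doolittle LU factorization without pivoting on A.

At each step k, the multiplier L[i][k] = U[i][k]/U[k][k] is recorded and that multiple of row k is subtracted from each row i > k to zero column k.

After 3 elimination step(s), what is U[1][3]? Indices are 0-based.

[col 0] pivot 4
  R1 -= 3*R0 → (0, 3, 11, 1)  (L[1][0] := 3)
  R2 -= 9*R0 → (0, 2, 1, 6)  (L[2][0] := 9)
  R3 -= 11*R0 → (0, 7, 3, 12)  (L[3][0] := 11)
[col 1] pivot 3
  R2 -= 5*R1 → (0, 0, 11, 1)  (L[2][1] := 5)
  R3 -= 11*R1 → (0, 0, 12, 1)  (L[3][1] := 11)
[col 2] pivot 11
  R3 -= 7*R2 → (0, 0, 0, 7)  (L[3][2] := 7)

U[1][3] = 1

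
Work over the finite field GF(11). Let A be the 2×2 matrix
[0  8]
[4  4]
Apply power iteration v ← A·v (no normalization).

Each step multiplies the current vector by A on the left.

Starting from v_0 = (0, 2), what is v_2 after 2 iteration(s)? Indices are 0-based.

v_2 = (9, 8)

v_0 = (0, 2).
v_1 = A·v_0 = (5, 8).
v_2 = A·v_1 = (9, 8).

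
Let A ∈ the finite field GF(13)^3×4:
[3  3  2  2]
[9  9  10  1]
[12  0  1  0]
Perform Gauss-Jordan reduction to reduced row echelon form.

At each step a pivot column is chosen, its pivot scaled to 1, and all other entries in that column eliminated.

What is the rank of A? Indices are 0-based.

rank = 3

[1] R0 /= 3  ⇒  (1, 1, 5, 5)
     R1 -= 9·R0  ⇒  (0, 0, 4, 8)
     R2 -= 12·R0  ⇒  (0, 1, 6, 5)
[2] R1 <-> R2
[2] R1 /= 1  ⇒  (0, 1, 6, 5)
     R0 -= 1·R1  ⇒  (1, 0, 12, 0)
[3] R2 /= 4  ⇒  (0, 0, 1, 2)
     R0 -= 12·R2  ⇒  (1, 0, 0, 2)
     R1 -= 6·R2  ⇒  (0, 1, 0, 6)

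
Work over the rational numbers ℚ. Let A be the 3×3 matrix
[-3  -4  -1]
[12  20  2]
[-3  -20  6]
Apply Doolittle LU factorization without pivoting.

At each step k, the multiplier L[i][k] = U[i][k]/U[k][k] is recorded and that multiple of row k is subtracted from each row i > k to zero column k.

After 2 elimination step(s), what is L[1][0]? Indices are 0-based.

[col 0] pivot -3
  R1 -= -4*R0 → (0, 4, -2)  (L[1][0] := -4)
  R2 -= 1*R0 → (0, -16, 7)  (L[2][0] := 1)
[col 1] pivot 4
  R2 -= -4*R1 → (0, 0, -1)  (L[2][1] := -4)

L[1][0] = -4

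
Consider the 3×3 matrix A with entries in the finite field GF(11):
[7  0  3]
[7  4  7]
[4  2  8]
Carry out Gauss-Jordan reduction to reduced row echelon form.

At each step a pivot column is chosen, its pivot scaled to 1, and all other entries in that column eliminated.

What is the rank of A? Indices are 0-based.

step 1: normalize row 0 (÷7) = (1, 0, 2)
  row 1: subtract 7×row0 = (0, 4, 4)
  row 2: subtract 4×row0 = (0, 2, 0)
step 2: normalize row 1 (÷4) = (0, 1, 1)
  row 2: subtract 2×row1 = (0, 0, 9)
step 3: normalize row 2 (÷9) = (0, 0, 1)
  row 0: subtract 2×row2 = (1, 0, 0)
  row 1: subtract 1×row2 = (0, 1, 0)

rank = 3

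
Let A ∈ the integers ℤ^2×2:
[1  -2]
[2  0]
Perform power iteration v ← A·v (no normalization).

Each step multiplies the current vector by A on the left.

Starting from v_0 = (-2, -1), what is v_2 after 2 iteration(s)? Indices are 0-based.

v_0 = (-2, -1).
v_1 = A·v_0 = (0, -4).
v_2 = A·v_1 = (8, 0).

v_2 = (8, 0)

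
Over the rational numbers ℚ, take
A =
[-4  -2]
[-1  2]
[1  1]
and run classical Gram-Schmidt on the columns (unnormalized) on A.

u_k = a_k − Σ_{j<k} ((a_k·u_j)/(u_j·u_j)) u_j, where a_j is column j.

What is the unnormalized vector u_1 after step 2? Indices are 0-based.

u_1 = (-4/9, 43/18, 11/18)

Step 1: u_0 = a_0 = (-4, -1, 1).
Step 2: u_1 = a_1 − (7/18)·u_0 = (-4/9, 43/18, 11/18).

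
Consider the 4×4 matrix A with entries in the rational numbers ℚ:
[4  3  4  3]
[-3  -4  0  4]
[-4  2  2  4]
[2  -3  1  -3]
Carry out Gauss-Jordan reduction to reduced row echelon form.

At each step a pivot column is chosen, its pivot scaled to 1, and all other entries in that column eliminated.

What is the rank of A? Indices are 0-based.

rank = 4

step 1: normalize row 0 (÷4) = (1, 3/4, 1, 3/4)
  row 1: subtract -3×row0 = (0, -7/4, 3, 25/4)
  row 2: subtract -4×row0 = (0, 5, 6, 7)
  row 3: subtract 2×row0 = (0, -9/2, -1, -9/2)
step 2: normalize row 1 (÷-7/4) = (0, 1, -12/7, -25/7)
  row 0: subtract 3/4×row1 = (1, 0, 16/7, 24/7)
  row 2: subtract 5×row1 = (0, 0, 102/7, 174/7)
  row 3: subtract -9/2×row1 = (0, 0, -61/7, -144/7)
step 3: normalize row 2 (÷102/7) = (0, 0, 1, 29/17)
  row 0: subtract 16/7×row2 = (1, 0, 0, -8/17)
  row 1: subtract -12/7×row2 = (0, 1, 0, -11/17)
  row 3: subtract -61/7×row2 = (0, 0, 0, -97/17)
step 4: normalize row 3 (÷-97/17) = (0, 0, 0, 1)
  row 0: subtract -8/17×row3 = (1, 0, 0, 0)
  row 1: subtract -11/17×row3 = (0, 1, 0, 0)
  row 2: subtract 29/17×row3 = (0, 0, 1, 0)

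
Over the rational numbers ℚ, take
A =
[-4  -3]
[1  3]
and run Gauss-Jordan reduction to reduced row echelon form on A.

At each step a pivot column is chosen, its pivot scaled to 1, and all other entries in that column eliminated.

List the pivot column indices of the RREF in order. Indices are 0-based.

pivot columns: 0, 1

pivot(0,0)=-4: scale R0 → (1, 3/4)
  clear (1,0): R1 −= (1)R0 → (0, 9/4)
pivot(1,1)=9/4: scale R1 → (0, 1)
  clear (0,1): R0 −= (3/4)R1 → (1, 0)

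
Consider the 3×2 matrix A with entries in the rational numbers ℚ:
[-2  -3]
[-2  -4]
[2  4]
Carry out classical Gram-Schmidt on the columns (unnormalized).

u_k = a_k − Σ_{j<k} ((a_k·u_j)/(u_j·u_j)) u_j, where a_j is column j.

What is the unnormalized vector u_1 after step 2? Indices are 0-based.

u_1 = (2/3, -1/3, 1/3)

Step 1: u_0 = a_0 = (-2, -2, 2).
Step 2: u_1 = a_1 − (11/6)·u_0 = (2/3, -1/3, 1/3).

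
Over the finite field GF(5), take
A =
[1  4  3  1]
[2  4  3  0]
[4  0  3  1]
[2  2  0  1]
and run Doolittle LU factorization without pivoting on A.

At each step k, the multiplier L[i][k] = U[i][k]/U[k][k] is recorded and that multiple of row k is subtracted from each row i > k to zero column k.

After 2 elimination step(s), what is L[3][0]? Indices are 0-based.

L[3][0] = 2

k=0: U[0][0]=1
  eliminate (1,0): mult=2, new row 1: (0, 1, 2, 3); set L[1][0]=2
  eliminate (2,0): mult=4, new row 2: (0, 4, 1, 2); set L[2][0]=4
  eliminate (3,0): mult=2, new row 3: (0, 4, 4, 4); set L[3][0]=2
k=1: U[1][1]=1
  eliminate (2,1): mult=4, new row 2: (0, 0, 3, 0); set L[2][1]=4
  eliminate (3,1): mult=4, new row 3: (0, 0, 1, 2); set L[3][1]=4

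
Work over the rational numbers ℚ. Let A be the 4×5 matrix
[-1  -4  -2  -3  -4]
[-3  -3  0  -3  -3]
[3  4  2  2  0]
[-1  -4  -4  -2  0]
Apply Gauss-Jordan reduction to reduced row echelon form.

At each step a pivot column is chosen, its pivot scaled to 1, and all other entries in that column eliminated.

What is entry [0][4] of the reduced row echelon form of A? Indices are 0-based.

M[0][4] = -4/3

pivot(0,0)=-1: scale R0 → (1, 4, 2, 3, 4)
  clear (1,0): R1 −= (-3)R0 → (0, 9, 6, 6, 9)
  clear (2,0): R2 −= (3)R0 → (0, -8, -4, -7, -12)
  clear (3,0): R3 −= (-1)R0 → (0, 0, -2, 1, 4)
pivot(1,1)=9: scale R1 → (0, 1, 2/3, 2/3, 1)
  clear (0,1): R0 −= (4)R1 → (1, 0, -2/3, 1/3, 0)
  clear (2,1): R2 −= (-8)R1 → (0, 0, 4/3, -5/3, -4)
pivot(2,2)=4/3: scale R2 → (0, 0, 1, -5/4, -3)
  clear (0,2): R0 −= (-2/3)R2 → (1, 0, 0, -1/2, -2)
  clear (1,2): R1 −= (2/3)R2 → (0, 1, 0, 3/2, 3)
  clear (3,2): R3 −= (-2)R2 → (0, 0, 0, -3/2, -2)
pivot(3,3)=-3/2: scale R3 → (0, 0, 0, 1, 4/3)
  clear (0,3): R0 −= (-1/2)R3 → (1, 0, 0, 0, -4/3)
  clear (1,3): R1 −= (3/2)R3 → (0, 1, 0, 0, 1)
  clear (2,3): R2 −= (-5/4)R3 → (0, 0, 1, 0, -4/3)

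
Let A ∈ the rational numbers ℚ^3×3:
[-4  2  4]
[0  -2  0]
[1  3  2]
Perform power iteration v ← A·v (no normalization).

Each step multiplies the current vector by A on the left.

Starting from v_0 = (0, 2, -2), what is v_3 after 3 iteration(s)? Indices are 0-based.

v_3 = (-96, -16, 16)

v_0 = (0, 2, -2).
v_1 = A·v_0 = (-4, -4, 2).
v_2 = A·v_1 = (16, 8, -12).
v_3 = A·v_2 = (-96, -16, 16).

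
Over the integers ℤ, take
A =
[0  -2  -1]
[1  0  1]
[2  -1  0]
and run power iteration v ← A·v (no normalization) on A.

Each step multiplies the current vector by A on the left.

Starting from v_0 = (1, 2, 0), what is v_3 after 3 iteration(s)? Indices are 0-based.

v_3 = (17, -11, 0)

v_0 = (1, 2, 0).
v_1 = A·v_0 = (-4, 1, 0).
v_2 = A·v_1 = (-2, -4, -9).
v_3 = A·v_2 = (17, -11, 0).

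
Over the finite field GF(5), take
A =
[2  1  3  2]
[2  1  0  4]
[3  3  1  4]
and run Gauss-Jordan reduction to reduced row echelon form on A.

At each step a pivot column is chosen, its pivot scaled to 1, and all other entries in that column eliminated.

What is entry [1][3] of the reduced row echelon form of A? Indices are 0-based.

M[1][3] = 3

step 1: normalize row 0 (÷2) = (1, 3, 4, 1)
  row 1: subtract 2×row0 = (0, 0, 2, 2)
  row 2: subtract 3×row0 = (0, 4, 4, 1)
step 2: exchange rows 1,2
step 2: normalize row 1 (÷4) = (0, 1, 1, 4)
  row 0: subtract 3×row1 = (1, 0, 1, 4)
step 3: normalize row 2 (÷2) = (0, 0, 1, 1)
  row 0: subtract 1×row2 = (1, 0, 0, 3)
  row 1: subtract 1×row2 = (0, 1, 0, 3)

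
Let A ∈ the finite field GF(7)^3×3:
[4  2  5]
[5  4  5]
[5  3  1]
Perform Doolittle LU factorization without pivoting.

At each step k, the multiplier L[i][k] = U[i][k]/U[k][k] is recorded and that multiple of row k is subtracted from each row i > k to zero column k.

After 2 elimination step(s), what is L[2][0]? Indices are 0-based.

Step 1: pivot at (0,0) is 4.
  row1 ← row1 − (3)·row0  ⇒  L[1][0]=3, U row1=(0, 5, 4)
  row2 ← row2 − (3)·row0  ⇒  L[2][0]=3, U row2=(0, 4, 0)
Step 2: pivot at (1,1) is 5.
  row2 ← row2 − (5)·row1  ⇒  L[2][1]=5, U row2=(0, 0, 1)

L[2][0] = 3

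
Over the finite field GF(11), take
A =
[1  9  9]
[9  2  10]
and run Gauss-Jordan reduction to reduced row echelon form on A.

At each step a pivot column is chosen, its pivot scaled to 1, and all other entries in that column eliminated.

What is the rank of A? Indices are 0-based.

rank = 2

pivot(0,0)=1: scale R0 → (1, 9, 9)
  clear (1,0): R1 −= (9)R0 → (0, 9, 6)
pivot(1,1)=9: scale R1 → (0, 1, 8)
  clear (0,1): R0 −= (9)R1 → (1, 0, 3)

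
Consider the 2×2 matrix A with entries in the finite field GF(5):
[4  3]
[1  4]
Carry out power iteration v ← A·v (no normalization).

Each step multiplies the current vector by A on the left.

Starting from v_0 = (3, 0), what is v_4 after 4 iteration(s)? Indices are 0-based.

v_0 = (3, 0).
v_1 = A·v_0 = (2, 3).
v_2 = A·v_1 = (2, 4).
v_3 = A·v_2 = (0, 3).
v_4 = A·v_3 = (4, 2).

v_4 = (4, 2)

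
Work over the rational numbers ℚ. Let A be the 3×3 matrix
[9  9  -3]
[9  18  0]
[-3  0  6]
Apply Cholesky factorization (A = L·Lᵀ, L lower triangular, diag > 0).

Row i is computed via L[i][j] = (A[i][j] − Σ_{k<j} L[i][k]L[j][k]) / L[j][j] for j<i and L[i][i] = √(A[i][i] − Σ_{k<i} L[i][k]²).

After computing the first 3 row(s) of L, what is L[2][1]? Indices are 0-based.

L[2][1] = 1

Step 1: L[0][0] = √(9) = 3.
  L[1][0] = (9) / L[0][0] = 3.
Step 2: L[1][1] = √(9) = 3.
  L[2][0] = (-3) / L[0][0] = -1.
  L[2][1] = (3) / L[1][1] = 1.
Step 3: L[2][2] = √(4) = 2.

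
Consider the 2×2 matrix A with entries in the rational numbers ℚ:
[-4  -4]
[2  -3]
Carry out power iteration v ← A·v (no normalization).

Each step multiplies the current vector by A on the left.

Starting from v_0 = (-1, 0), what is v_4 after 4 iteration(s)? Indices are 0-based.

v_4 = (328, 126)

v_0 = (-1, 0).
v_1 = A·v_0 = (4, -2).
v_2 = A·v_1 = (-8, 14).
v_3 = A·v_2 = (-24, -58).
v_4 = A·v_3 = (328, 126).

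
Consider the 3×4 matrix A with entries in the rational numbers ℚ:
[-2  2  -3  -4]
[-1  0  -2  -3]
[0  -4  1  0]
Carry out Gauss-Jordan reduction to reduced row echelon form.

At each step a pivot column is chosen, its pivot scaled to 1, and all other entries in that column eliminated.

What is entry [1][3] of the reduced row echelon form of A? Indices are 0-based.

M[1][3] = 1/3

[1] R0 /= -2  ⇒  (1, -1, 3/2, 2)
     R1 -= -1·R0  ⇒  (0, -1, -1/2, -1)
[2] R1 /= -1  ⇒  (0, 1, 1/2, 1)
     R0 -= -1·R1  ⇒  (1, 0, 2, 3)
     R2 -= -4·R1  ⇒  (0, 0, 3, 4)
[3] R2 /= 3  ⇒  (0, 0, 1, 4/3)
     R0 -= 2·R2  ⇒  (1, 0, 0, 1/3)
     R1 -= 1/2·R2  ⇒  (0, 1, 0, 1/3)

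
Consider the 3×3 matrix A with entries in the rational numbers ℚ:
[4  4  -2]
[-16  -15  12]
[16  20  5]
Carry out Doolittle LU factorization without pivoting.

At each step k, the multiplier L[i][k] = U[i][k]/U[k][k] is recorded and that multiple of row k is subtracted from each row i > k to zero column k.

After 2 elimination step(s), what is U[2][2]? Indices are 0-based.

U[2][2] = -3

[col 0] pivot 4
  R1 -= -4*R0 → (0, 1, 4)  (L[1][0] := -4)
  R2 -= 4*R0 → (0, 4, 13)  (L[2][0] := 4)
[col 1] pivot 1
  R2 -= 4*R1 → (0, 0, -3)  (L[2][1] := 4)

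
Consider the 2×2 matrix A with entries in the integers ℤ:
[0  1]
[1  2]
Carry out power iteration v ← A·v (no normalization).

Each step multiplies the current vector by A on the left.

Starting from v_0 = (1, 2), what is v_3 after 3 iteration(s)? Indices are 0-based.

v_3 = (12, 29)

v_0 = (1, 2).
v_1 = A·v_0 = (2, 5).
v_2 = A·v_1 = (5, 12).
v_3 = A·v_2 = (12, 29).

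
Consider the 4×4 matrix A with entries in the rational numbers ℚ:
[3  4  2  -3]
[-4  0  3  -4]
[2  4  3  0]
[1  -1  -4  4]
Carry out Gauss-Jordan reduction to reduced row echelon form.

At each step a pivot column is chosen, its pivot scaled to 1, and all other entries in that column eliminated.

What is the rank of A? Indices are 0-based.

[1] R0 /= 3  ⇒  (1, 4/3, 2/3, -1)
     R1 -= -4·R0  ⇒  (0, 16/3, 17/3, -8)
     R2 -= 2·R0  ⇒  (0, 4/3, 5/3, 2)
     R3 -= 1·R0  ⇒  (0, -7/3, -14/3, 5)
[2] R1 /= 16/3  ⇒  (0, 1, 17/16, -3/2)
     R0 -= 4/3·R1  ⇒  (1, 0, -3/4, 1)
     R2 -= 4/3·R1  ⇒  (0, 0, 1/4, 4)
     R3 -= -7/3·R1  ⇒  (0, 0, -35/16, 3/2)
[3] R2 /= 1/4  ⇒  (0, 0, 1, 16)
     R0 -= -3/4·R2  ⇒  (1, 0, 0, 13)
     R1 -= 17/16·R2  ⇒  (0, 1, 0, -37/2)
     R3 -= -35/16·R2  ⇒  (0, 0, 0, 73/2)
[4] R3 /= 73/2  ⇒  (0, 0, 0, 1)
     R0 -= 13·R3  ⇒  (1, 0, 0, 0)
     R1 -= -37/2·R3  ⇒  (0, 1, 0, 0)
     R2 -= 16·R3  ⇒  (0, 0, 1, 0)

rank = 4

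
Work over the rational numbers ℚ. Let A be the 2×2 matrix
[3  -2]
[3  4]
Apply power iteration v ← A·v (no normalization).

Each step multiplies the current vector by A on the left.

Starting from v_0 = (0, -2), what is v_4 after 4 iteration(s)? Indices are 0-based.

v_4 = (364, 388)

v_0 = (0, -2).
v_1 = A·v_0 = (4, -8).
v_2 = A·v_1 = (28, -20).
v_3 = A·v_2 = (124, 4).
v_4 = A·v_3 = (364, 388).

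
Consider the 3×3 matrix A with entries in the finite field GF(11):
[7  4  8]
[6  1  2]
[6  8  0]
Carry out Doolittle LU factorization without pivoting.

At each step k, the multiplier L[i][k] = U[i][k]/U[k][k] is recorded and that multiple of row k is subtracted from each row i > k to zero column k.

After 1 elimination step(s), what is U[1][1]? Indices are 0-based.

Step 1: pivot at (0,0) is 7.
  row1 ← row1 − (4)·row0  ⇒  L[1][0]=4, U row1=(0, 7, 3)
  row2 ← row2 − (4)·row0  ⇒  L[2][0]=4, U row2=(0, 3, 1)

U[1][1] = 7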